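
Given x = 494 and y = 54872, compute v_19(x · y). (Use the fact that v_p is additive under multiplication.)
v_19(27106768) = 4

v_p(x) = 1 (factor: 494 = 19^1 · 26); v_p(y) = 3 (factor: 54872 = 19^3 · 8). Additivity: v_p(xy) = v_p(x) + v_p(y) = 1 + 3 = 4. (Direct check: xy = 27106768 = 19^4 · (208).)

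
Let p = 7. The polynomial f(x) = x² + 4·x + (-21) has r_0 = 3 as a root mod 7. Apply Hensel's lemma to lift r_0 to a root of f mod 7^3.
r_2 = 3 (mod 343)

Hensel: r_{i+1} = r_i − f(r_i)·(f′(r_i))^{-1} mod 7^{i+2}, f′(x) = 2x + 4. Iterate:
  r_0 = 3 (mod 7)
  r_1 = 3 (mod 49)
  r_2 = 3 (mod 343)
Final: r = 3 satisfies f(r) ≡ 0 mod 7^3.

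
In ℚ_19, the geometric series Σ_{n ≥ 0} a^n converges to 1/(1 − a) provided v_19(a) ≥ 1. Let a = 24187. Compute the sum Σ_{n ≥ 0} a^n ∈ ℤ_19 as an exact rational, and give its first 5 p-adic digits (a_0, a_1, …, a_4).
Σ a^n = 1/(1 − a) = -1/24186;  first 5 digits = (1, 0, 10, 3, 5)

v_19(a) = 2 ≥ 1, so the series converges in ℤ_19 to 1/(1 − a) = 1/(1 − 24187) = -1/24186. Expand this rational in ℤ_19: compute digits iteratively via d_i = x_i mod 19, x_{i+1} = (x_i − d_i)/19. The first 5 digits are (1, 0, 10, 3, 5).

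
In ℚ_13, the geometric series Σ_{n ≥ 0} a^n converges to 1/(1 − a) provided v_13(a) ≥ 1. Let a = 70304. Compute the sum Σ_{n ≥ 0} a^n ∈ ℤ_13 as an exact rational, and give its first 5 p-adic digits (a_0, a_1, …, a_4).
Σ a^n = 1/(1 − a) = -1/70303;  first 5 digits = (1, 0, 0, 6, 2)

v_13(a) = 3 ≥ 1, so the series converges in ℤ_13 to 1/(1 − a) = 1/(1 − 70304) = -1/70303. Expand this rational in ℤ_13: compute digits iteratively via d_i = x_i mod 13, x_{i+1} = (x_i − d_i)/13. The first 5 digits are (1, 0, 0, 6, 2).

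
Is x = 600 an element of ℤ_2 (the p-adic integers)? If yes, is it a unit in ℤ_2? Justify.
x ∈ ℤ_2 but not a unit; v_2(x) = 3 > 0

ℤ_2 = {x ∈ ℚ_2 : v_2(x) ≥ 0} and ℤ_2^× = {x ∈ ℤ_2 : v_2(x) = 0}. Here v_2(600) = v_2(num) − v_2(den) = 3; compare against these criteria.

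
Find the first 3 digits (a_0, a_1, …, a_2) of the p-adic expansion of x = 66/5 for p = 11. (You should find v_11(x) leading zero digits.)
(a_0, …, a_2) = (0, 10, 8)

v_11(66/5) = 1, so a_0 = ... = a_0 = 0. Factor out: x = 11^1 · u with u = 6/5 a unit in ℤ_11. Expand u iteratively via a_{v+i} = u_i mod 11, u_{i+1} = (u_i − a_{v+i})/11:
  u_0 = 6/5;  a_1 = 10;  u_1 = (u_0 − 10)/11 = -4/5
  u_1 = -4/5;  a_2 = 8;  u_2 = (u_1 − 8)/11 = -4/5
Digits: (0, 10, 8).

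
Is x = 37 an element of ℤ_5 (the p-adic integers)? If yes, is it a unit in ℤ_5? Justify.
x ∈ ℤ_5^× (unit); v_5(x) = 0

ℤ_5 = {x ∈ ℚ_5 : v_5(x) ≥ 0} and ℤ_5^× = {x ∈ ℤ_5 : v_5(x) = 0}. Here v_5(37) = v_5(num) − v_5(den) = 0; compare against these criteria.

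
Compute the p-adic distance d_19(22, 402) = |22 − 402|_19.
d_19(22, 402) = 1/19

Step 1 — x − y = 22 − 402 = -380. Step 2 — v_19(-380) = 1 (factor: -380 = −(19^1 · 20); the sign does not affect v_p). Step 3 — |x − y|_19 = 19^{-1} = 1/19.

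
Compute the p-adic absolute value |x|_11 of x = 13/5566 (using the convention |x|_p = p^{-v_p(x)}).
|13/5566|_11 = 121

Step 1 — compute v_11(x) by factoring powers of 11 out of the numerator and denominator: v_11(13/5566) = -2. Step 2 — apply |x|_p = p^{-v_p(x)} = 11^{2} = 121.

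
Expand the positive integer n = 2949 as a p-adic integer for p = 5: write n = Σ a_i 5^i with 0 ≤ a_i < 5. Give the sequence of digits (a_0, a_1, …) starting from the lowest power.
(a_0, a_1, …) = (4, 4, 2, 3, 4)

Repeated division by 5 gives the digits low-to-high: 2949 = 4 + 4·5^1 + 2·5^2 + 3·5^3 + 4·5^4. Digit sequence: (4, 4, 2, 3, 4).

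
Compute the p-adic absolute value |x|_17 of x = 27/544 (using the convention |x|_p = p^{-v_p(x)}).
|27/544|_17 = 17

Step 1 — compute v_17(x) by factoring powers of 17 out of the numerator and denominator: v_17(27/544) = -1. Step 2 — apply |x|_p = p^{-v_p(x)} = 17^{1} = 17.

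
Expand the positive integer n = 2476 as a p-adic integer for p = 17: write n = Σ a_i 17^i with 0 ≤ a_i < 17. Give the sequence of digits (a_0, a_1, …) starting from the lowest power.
(a_0, a_1, …) = (11, 9, 8)

Repeated division by 17 gives the digits low-to-high: 2476 = 11 + 9·17^1 + 8·17^2. Digit sequence: (11, 9, 8).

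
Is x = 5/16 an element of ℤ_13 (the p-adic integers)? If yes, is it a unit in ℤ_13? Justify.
x ∈ ℤ_13^× (unit); v_13(x) = 0

ℤ_13 = {x ∈ ℚ_13 : v_13(x) ≥ 0} and ℤ_13^× = {x ∈ ℤ_13 : v_13(x) = 0}. Here v_13(5/16) = v_13(num) − v_13(den) = 0; compare against these criteria.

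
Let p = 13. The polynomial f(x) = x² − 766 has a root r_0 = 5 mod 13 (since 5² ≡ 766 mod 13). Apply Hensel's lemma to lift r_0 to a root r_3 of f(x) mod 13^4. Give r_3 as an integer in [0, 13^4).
r_3 = 14630 (mod 28561)

Hensel's recurrence: r_{i+1} = r_i − f(r_i)·(f′(r_i))^{-1} mod 13^{i+2}, with f′(x) = 2x. Iterate:
  r_0 = 5 (mod 13)
  r_1 = 96 (mod 169)
  r_2 = 1448 (mod 2197)
  r_3 = 14630 (mod 28561)
Final: r_3 = 14630, and one checks f(r_3) ≡ 0 mod 13^4.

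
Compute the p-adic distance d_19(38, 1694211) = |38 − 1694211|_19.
d_19(38, 1694211) = 1/130321

Step 1 — x − y = 38 − 1694211 = -1694173. Step 2 — v_19(-1694173) = 4 (factor: -1694173 = −(19^4 · 13); the sign does not affect v_p). Step 3 — |x − y|_19 = 19^{-4} = 1/130321.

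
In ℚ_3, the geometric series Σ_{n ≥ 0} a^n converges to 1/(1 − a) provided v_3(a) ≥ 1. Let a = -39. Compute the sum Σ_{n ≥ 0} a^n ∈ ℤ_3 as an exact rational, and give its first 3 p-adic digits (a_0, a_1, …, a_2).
Σ a^n = 1/(1 − a) = 1/40;  first 3 digits = (1, 2, 2)

v_3(a) = 1 ≥ 1, so the series converges in ℤ_3 to 1/(1 − a) = 1/(1 − (-39)) = 1/40. Expand this rational in ℤ_3: compute digits iteratively via d_i = x_i mod 3, x_{i+1} = (x_i − d_i)/3. The first 3 digits are (1, 2, 2).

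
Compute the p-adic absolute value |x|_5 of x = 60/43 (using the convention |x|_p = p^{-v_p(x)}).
|60/43|_5 = 1/5

Step 1 — compute v_5(x) by factoring powers of 5 out of the numerator and denominator: v_5(60/43) = 1. Step 2 — apply |x|_p = p^{-v_p(x)} = 5^{-1} = 1/5.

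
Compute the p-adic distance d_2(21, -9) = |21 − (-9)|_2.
d_2(21, -9) = 1/2

Step 1 — x − y = 21 − (-9) = 30. Step 2 — v_2(30) = 1 (factor: 30 = (2^1 · 15); the sign does not affect v_p). Step 3 — |x − y|_2 = 2^{-1} = 1/2.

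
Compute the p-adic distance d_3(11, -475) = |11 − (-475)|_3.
d_3(11, -475) = 1/243

Step 1 — x − y = 11 − (-475) = 486. Step 2 — v_3(486) = 5 (factor: 486 = (3^5 · 2); the sign does not affect v_p). Step 3 — |x − y|_3 = 3^{-5} = 1/243.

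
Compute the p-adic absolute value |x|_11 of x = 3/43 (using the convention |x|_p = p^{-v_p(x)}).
|3/43|_11 = 1

Step 1 — compute v_11(x) by factoring powers of 11 out of the numerator and denominator: v_11(3/43) = 0. Step 2 — apply |x|_p = p^{-v_p(x)} = 11^{0} = 1.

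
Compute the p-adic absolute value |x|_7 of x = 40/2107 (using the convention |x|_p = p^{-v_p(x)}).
|40/2107|_7 = 49

Step 1 — compute v_7(x) by factoring powers of 7 out of the numerator and denominator: v_7(40/2107) = -2. Step 2 — apply |x|_p = p^{-v_p(x)} = 7^{2} = 49.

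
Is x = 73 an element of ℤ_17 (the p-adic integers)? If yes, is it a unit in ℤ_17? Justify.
x ∈ ℤ_17^× (unit); v_17(x) = 0

ℤ_17 = {x ∈ ℚ_17 : v_17(x) ≥ 0} and ℤ_17^× = {x ∈ ℤ_17 : v_17(x) = 0}. Here v_17(73) = v_17(num) − v_17(den) = 0; compare against these criteria.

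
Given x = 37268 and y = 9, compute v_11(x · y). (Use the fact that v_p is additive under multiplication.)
v_11(335412) = 3

v_p(x) = 3 (factor: 37268 = 11^3 · 28); v_p(y) = 0 (factor: 9 = 11^0 · 9). Additivity: v_p(xy) = v_p(x) + v_p(y) = 3 + 0 = 3. (Direct check: xy = 335412 = 11^3 · (252).)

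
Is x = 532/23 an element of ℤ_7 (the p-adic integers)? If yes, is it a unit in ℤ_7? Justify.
x ∈ ℤ_7 but not a unit; v_7(x) = 1 > 0

ℤ_7 = {x ∈ ℚ_7 : v_7(x) ≥ 0} and ℤ_7^× = {x ∈ ℤ_7 : v_7(x) = 0}. Here v_7(532/23) = v_7(num) − v_7(den) = 1; compare against these criteria.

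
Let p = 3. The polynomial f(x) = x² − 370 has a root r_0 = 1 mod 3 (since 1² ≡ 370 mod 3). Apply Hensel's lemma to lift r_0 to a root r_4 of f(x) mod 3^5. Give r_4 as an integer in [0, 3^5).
r_4 = 145 (mod 243)

Hensel's recurrence: r_{i+1} = r_i − f(r_i)·(f′(r_i))^{-1} mod 3^{i+2}, with f′(x) = 2x. Iterate:
  r_0 = 1 (mod 3)
  r_1 = 1 (mod 9)
  r_2 = 10 (mod 27)
  r_3 = 64 (mod 81)
  r_4 = 145 (mod 243)
Final: r_4 = 145, and one checks f(r_4) ≡ 0 mod 3^5.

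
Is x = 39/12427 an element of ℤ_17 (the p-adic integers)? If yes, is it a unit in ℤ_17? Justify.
x ∉ ℤ_17 (v_17(x) = -2 < 0)

ℤ_17 = {x ∈ ℚ_17 : v_17(x) ≥ 0} and ℤ_17^× = {x ∈ ℤ_17 : v_17(x) = 0}. Here v_17(39/12427) = v_17(num) − v_17(den) = -2; compare against these criteria.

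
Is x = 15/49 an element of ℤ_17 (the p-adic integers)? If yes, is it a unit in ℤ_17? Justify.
x ∈ ℤ_17^× (unit); v_17(x) = 0

ℤ_17 = {x ∈ ℚ_17 : v_17(x) ≥ 0} and ℤ_17^× = {x ∈ ℤ_17 : v_17(x) = 0}. Here v_17(15/49) = v_17(num) − v_17(den) = 0; compare against these criteria.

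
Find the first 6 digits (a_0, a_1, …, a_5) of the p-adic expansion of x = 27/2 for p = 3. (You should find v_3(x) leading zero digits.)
(a_0, …, a_5) = (0, 0, 0, 2, 1, 1)

v_3(27/2) = 3, so a_0 = ... = a_2 = 0. Factor out: x = 3^3 · u with u = 1/2 a unit in ℤ_3. Expand u iteratively via a_{v+i} = u_i mod 3, u_{i+1} = (u_i − a_{v+i})/3:
  u_0 = 1/2;  a_3 = 2;  u_1 = (u_0 − 2)/3 = -1/2
  u_1 = -1/2;  a_4 = 1;  u_2 = (u_1 − 1)/3 = -1/2
  u_2 = -1/2;  a_5 = 1;  u_3 = (u_2 − 1)/3 = -1/2
Digits: (0, 0, 0, 2, 1, 1).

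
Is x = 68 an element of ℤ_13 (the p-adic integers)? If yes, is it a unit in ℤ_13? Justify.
x ∈ ℤ_13^× (unit); v_13(x) = 0

ℤ_13 = {x ∈ ℚ_13 : v_13(x) ≥ 0} and ℤ_13^× = {x ∈ ℤ_13 : v_13(x) = 0}. Here v_13(68) = v_13(num) − v_13(den) = 0; compare against these criteria.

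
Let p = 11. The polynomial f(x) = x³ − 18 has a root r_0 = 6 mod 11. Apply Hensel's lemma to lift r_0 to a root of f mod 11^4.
r_3 = 11237 (mod 14641)

Hensel: r_{i+1} = r_i − f(r_i)/f′(r_i) mod 11^{i+2}, where f′(x) = 3x². Iterate:
  r_0 = 6 (mod 11)
  r_1 = 105 (mod 121)
  r_2 = 589 (mod 1331)
  r_3 = 11237 (mod 14641)
Final: r = 11237 with f(r) ≡ 0 mod 11^4.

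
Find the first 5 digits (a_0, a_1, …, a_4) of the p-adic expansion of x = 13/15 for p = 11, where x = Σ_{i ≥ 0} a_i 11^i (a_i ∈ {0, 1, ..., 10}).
(a_0, …, a_4) = (6, 1, 5, 1, 5)

v_11(13/15) = 0 (numerator and denominator both coprime to 11), so x ∈ ℤ_11^×. Compute digits iteratively via a_i = x_i mod 11, x_{i+1} = (x_i − a_i)/11, with x_0 = x:
  x_0 = 13/15;  a_0 = 6;  x_1 = (x_0 − 6)/11 = -7/15
  x_1 = -7/15;  a_1 = 1;  x_2 = (x_1 − 1)/11 = -2/15
  x_2 = -2/15;  a_2 = 5;  x_3 = (x_2 − 5)/11 = -7/15
  x_3 = -7/15;  a_3 = 1;  x_4 = (x_3 − 1)/11 = -2/15
  x_4 = -2/15;  a_4 = 5;  x_5 = (x_4 − 5)/11 = -7/15
Digits: (6, 1, 5, 1, 5).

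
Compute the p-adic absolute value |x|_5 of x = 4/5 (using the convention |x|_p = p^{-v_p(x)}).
|4/5|_5 = 5

Step 1 — compute v_5(x) by factoring powers of 5 out of the numerator and denominator: v_5(4/5) = -1. Step 2 — apply |x|_p = p^{-v_p(x)} = 5^{1} = 5.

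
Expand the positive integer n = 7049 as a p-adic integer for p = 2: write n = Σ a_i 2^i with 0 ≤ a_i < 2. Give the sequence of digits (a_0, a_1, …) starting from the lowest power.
(a_0, a_1, …) = (1, 0, 0, 1, 0, 0, 0, 1, 1, 1, 0, 1, 1)

Repeated division by 2 gives the digits low-to-high: 7049 = 1 + 1·2^3 + 1·2^7 + 1·2^8 + 1·2^9 + 1·2^11 + 1·2^12. Digit sequence: (1, 0, 0, 1, 0, 0, 0, 1, 1, 1, 0, 1, 1).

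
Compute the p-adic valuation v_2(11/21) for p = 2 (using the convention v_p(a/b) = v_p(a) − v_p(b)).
v_2(11/21) = 0

Factor powers of 2 from the numerator and denominator of the reduced fraction: 11 = 2^0 · 11 and 21 = 2^0 · 21. Apply v_p(a/b) = v_p(a) − v_p(b): v_2(11/21) = 0 − 0 = 0.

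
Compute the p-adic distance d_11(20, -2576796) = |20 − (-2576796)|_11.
d_11(20, -2576796) = 1/161051

Step 1 — x − y = 20 − (-2576796) = 2576816. Step 2 — v_11(2576816) = 5 (factor: 2576816 = (11^5 · 16); the sign does not affect v_p). Step 3 — |x − y|_11 = 11^{-5} = 1/161051.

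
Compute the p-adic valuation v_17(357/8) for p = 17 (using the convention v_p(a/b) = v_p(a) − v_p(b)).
v_17(357/8) = 1

Factor powers of 17 from the numerator and denominator of the reduced fraction: 357 = 17^1 · 21 and 8 = 17^0 · 8. Apply v_p(a/b) = v_p(a) − v_p(b): v_17(357/8) = 1 − 0 = 1.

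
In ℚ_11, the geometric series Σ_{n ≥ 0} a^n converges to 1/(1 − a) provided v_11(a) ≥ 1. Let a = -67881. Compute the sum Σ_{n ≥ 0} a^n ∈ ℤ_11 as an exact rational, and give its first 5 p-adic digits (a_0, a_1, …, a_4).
Σ a^n = 1/(1 − a) = 1/67882;  first 5 digits = (1, 0, 0, 4, 6)

v_11(a) = 3 ≥ 1, so the series converges in ℤ_11 to 1/(1 − a) = 1/(1 − (-67881)) = 1/67882. Expand this rational in ℤ_11: compute digits iteratively via d_i = x_i mod 11, x_{i+1} = (x_i − d_i)/11. The first 5 digits are (1, 0, 0, 4, 6).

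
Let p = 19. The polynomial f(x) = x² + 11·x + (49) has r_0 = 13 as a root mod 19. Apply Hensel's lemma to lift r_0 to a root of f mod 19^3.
r_2 = 374 (mod 6859)

Hensel: r_{i+1} = r_i − f(r_i)·(f′(r_i))^{-1} mod 19^{i+2}, f′(x) = 2x + 11. Iterate:
  r_0 = 13 (mod 19)
  r_1 = 13 (mod 361)
  r_2 = 374 (mod 6859)
Final: r = 374 satisfies f(r) ≡ 0 mod 19^3.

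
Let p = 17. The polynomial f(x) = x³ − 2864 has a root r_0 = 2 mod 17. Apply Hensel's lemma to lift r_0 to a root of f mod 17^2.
r_1 = 240 (mod 289)

Hensel: r_{i+1} = r_i − f(r_i)/f′(r_i) mod 17^{i+2}, where f′(x) = 3x². Iterate:
  r_0 = 2 (mod 17)
  r_1 = 240 (mod 289)
Final: r = 240 with f(r) ≡ 0 mod 17^2.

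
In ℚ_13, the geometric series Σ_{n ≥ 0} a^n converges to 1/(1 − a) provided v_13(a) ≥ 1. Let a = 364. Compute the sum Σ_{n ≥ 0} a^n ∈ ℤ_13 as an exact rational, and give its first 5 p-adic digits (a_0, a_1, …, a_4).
Σ a^n = 1/(1 − a) = -1/363;  first 5 digits = (1, 2, 6, 3, 6)

v_13(a) = 1 ≥ 1, so the series converges in ℤ_13 to 1/(1 − a) = 1/(1 − 364) = -1/363. Expand this rational in ℤ_13: compute digits iteratively via d_i = x_i mod 13, x_{i+1} = (x_i − d_i)/13. The first 5 digits are (1, 2, 6, 3, 6).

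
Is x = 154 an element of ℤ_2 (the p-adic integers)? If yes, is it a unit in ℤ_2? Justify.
x ∈ ℤ_2 but not a unit; v_2(x) = 1 > 0

ℤ_2 = {x ∈ ℚ_2 : v_2(x) ≥ 0} and ℤ_2^× = {x ∈ ℤ_2 : v_2(x) = 0}. Here v_2(154) = v_2(num) − v_2(den) = 1; compare against these criteria.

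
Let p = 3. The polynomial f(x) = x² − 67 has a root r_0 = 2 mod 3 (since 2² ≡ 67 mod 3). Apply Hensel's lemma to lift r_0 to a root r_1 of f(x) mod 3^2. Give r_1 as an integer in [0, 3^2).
r_1 = 2 (mod 9)

Hensel's recurrence: r_{i+1} = r_i − f(r_i)·(f′(r_i))^{-1} mod 3^{i+2}, with f′(x) = 2x. Iterate:
  r_0 = 2 (mod 3)
  r_1 = 2 (mod 9)
Final: r_1 = 2, and one checks f(r_1) ≡ 0 mod 3^2.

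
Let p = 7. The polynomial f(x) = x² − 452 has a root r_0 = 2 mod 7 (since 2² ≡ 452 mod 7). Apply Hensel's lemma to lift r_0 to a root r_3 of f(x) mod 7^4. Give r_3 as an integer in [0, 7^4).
r_3 = 2123 (mod 2401)

Hensel's recurrence: r_{i+1} = r_i − f(r_i)·(f′(r_i))^{-1} mod 7^{i+2}, with f′(x) = 2x. Iterate:
  r_0 = 2 (mod 7)
  r_1 = 16 (mod 49)
  r_2 = 65 (mod 343)
  r_3 = 2123 (mod 2401)
Final: r_3 = 2123, and one checks f(r_3) ≡ 0 mod 7^4.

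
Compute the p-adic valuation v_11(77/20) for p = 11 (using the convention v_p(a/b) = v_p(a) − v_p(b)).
v_11(77/20) = 1

Factor powers of 11 from the numerator and denominator of the reduced fraction: 77 = 11^1 · 7 and 20 = 11^0 · 20. Apply v_p(a/b) = v_p(a) − v_p(b): v_11(77/20) = 1 − 0 = 1.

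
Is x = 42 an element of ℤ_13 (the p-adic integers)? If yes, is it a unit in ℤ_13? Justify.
x ∈ ℤ_13^× (unit); v_13(x) = 0

ℤ_13 = {x ∈ ℚ_13 : v_13(x) ≥ 0} and ℤ_13^× = {x ∈ ℤ_13 : v_13(x) = 0}. Here v_13(42) = v_13(num) − v_13(den) = 0; compare against these criteria.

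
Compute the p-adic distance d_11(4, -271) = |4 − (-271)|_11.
d_11(4, -271) = 1/11

Step 1 — x − y = 4 − (-271) = 275. Step 2 — v_11(275) = 1 (factor: 275 = (11^1 · 25); the sign does not affect v_p). Step 3 — |x − y|_11 = 11^{-1} = 1/11.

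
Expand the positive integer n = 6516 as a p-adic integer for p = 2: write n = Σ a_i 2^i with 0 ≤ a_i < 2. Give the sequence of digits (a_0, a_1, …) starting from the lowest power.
(a_0, a_1, …) = (0, 0, 1, 0, 1, 1, 1, 0, 1, 0, 0, 1, 1)

Repeated division by 2 gives the digits low-to-high: 6516 = 1·2^2 + 1·2^4 + 1·2^5 + 1·2^6 + 1·2^8 + 1·2^11 + 1·2^12. Digit sequence: (0, 0, 1, 0, 1, 1, 1, 0, 1, 0, 0, 1, 1).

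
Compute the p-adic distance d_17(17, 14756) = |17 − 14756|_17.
d_17(17, 14756) = 1/4913

Step 1 — x − y = 17 − 14756 = -14739. Step 2 — v_17(-14739) = 3 (factor: -14739 = −(17^3 · 3); the sign does not affect v_p). Step 3 — |x − y|_17 = 17^{-3} = 1/4913.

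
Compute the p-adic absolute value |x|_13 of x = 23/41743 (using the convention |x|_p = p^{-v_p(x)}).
|23/41743|_13 = 2197

Step 1 — compute v_13(x) by factoring powers of 13 out of the numerator and denominator: v_13(23/41743) = -3. Step 2 — apply |x|_p = p^{-v_p(x)} = 13^{3} = 2197.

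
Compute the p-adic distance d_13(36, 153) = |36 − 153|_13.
d_13(36, 153) = 1/13

Step 1 — x − y = 36 − 153 = -117. Step 2 — v_13(-117) = 1 (factor: -117 = −(13^1 · 9); the sign does not affect v_p). Step 3 — |x − y|_13 = 13^{-1} = 1/13.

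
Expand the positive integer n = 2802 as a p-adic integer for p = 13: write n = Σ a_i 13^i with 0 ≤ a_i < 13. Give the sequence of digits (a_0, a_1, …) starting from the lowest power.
(a_0, a_1, …) = (7, 7, 3, 1)

Repeated division by 13 gives the digits low-to-high: 2802 = 7 + 7·13^1 + 3·13^2 + 1·13^3. Digit sequence: (7, 7, 3, 1).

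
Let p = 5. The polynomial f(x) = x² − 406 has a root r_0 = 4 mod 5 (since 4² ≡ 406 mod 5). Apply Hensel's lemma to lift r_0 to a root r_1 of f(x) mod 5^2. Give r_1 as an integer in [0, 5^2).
r_1 = 9 (mod 25)

Hensel's recurrence: r_{i+1} = r_i − f(r_i)·(f′(r_i))^{-1} mod 5^{i+2}, with f′(x) = 2x. Iterate:
  r_0 = 4 (mod 5)
  r_1 = 9 (mod 25)
Final: r_1 = 9, and one checks f(r_1) ≡ 0 mod 5^2.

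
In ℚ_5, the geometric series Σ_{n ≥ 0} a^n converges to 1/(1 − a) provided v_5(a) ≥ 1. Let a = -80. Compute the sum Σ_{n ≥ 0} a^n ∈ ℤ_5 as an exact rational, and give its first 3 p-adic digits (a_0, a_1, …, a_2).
Σ a^n = 1/(1 − a) = 1/81;  first 3 digits = (1, 4, 2)

v_5(a) = 1 ≥ 1, so the series converges in ℤ_5 to 1/(1 − a) = 1/(1 − (-80)) = 1/81. Expand this rational in ℤ_5: compute digits iteratively via d_i = x_i mod 5, x_{i+1} = (x_i − d_i)/5. The first 3 digits are (1, 4, 2).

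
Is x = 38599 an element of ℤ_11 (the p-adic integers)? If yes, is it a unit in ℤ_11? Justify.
x ∈ ℤ_11 but not a unit; v_11(x) = 3 > 0

ℤ_11 = {x ∈ ℚ_11 : v_11(x) ≥ 0} and ℤ_11^× = {x ∈ ℤ_11 : v_11(x) = 0}. Here v_11(38599) = v_11(num) − v_11(den) = 3; compare against these criteria.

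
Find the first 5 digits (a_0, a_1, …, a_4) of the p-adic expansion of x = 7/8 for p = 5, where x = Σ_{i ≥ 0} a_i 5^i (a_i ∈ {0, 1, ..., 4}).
(a_0, …, a_4) = (4, 0, 3, 0, 3)

v_5(7/8) = 0 (numerator and denominator both coprime to 5), so x ∈ ℤ_5^×. Compute digits iteratively via a_i = x_i mod 5, x_{i+1} = (x_i − a_i)/5, with x_0 = x:
  x_0 = 7/8;  a_0 = 4;  x_1 = (x_0 − 4)/5 = -5/8
  x_1 = -5/8;  a_1 = 0;  x_2 = (x_1 − 0)/5 = -1/8
  x_2 = -1/8;  a_2 = 3;  x_3 = (x_2 − 3)/5 = -5/8
  x_3 = -5/8;  a_3 = 0;  x_4 = (x_3 − 0)/5 = -1/8
  x_4 = -1/8;  a_4 = 3;  x_5 = (x_4 − 3)/5 = -5/8
Digits: (4, 0, 3, 0, 3).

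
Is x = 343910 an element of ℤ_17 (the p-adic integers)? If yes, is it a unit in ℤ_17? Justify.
x ∈ ℤ_17 but not a unit; v_17(x) = 3 > 0

ℤ_17 = {x ∈ ℚ_17 : v_17(x) ≥ 0} and ℤ_17^× = {x ∈ ℤ_17 : v_17(x) = 0}. Here v_17(343910) = v_17(num) − v_17(den) = 3; compare against these criteria.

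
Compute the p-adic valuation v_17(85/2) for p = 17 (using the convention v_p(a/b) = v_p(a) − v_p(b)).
v_17(85/2) = 1

Factor powers of 17 from the numerator and denominator of the reduced fraction: 85 = 17^1 · 5 and 2 = 17^0 · 2. Apply v_p(a/b) = v_p(a) − v_p(b): v_17(85/2) = 1 − 0 = 1.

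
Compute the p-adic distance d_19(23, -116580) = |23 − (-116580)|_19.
d_19(23, -116580) = 1/6859

Step 1 — x − y = 23 − (-116580) = 116603. Step 2 — v_19(116603) = 3 (factor: 116603 = (19^3 · 17); the sign does not affect v_p). Step 3 — |x − y|_19 = 19^{-3} = 1/6859.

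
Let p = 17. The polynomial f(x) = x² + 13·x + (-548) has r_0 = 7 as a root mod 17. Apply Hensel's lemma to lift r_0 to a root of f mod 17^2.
r_1 = 279 (mod 289)

Hensel: r_{i+1} = r_i − f(r_i)·(f′(r_i))^{-1} mod 17^{i+2}, f′(x) = 2x + 13. Iterate:
  r_0 = 7 (mod 17)
  r_1 = 279 (mod 289)
Final: r = 279 satisfies f(r) ≡ 0 mod 17^2.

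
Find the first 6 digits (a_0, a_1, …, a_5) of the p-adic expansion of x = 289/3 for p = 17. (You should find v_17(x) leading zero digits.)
(a_0, …, a_5) = (0, 0, 6, 11, 5, 11)

v_17(289/3) = 2, so a_0 = ... = a_1 = 0. Factor out: x = 17^2 · u with u = 1/3 a unit in ℤ_17. Expand u iteratively via a_{v+i} = u_i mod 17, u_{i+1} = (u_i − a_{v+i})/17:
  u_0 = 1/3;  a_2 = 6;  u_1 = (u_0 − 6)/17 = -1/3
  u_1 = -1/3;  a_3 = 11;  u_2 = (u_1 − 11)/17 = -2/3
  u_2 = -2/3;  a_4 = 5;  u_3 = (u_2 − 5)/17 = -1/3
  u_3 = -1/3;  a_5 = 11;  u_4 = (u_3 − 11)/17 = -2/3
Digits: (0, 0, 6, 11, 5, 11).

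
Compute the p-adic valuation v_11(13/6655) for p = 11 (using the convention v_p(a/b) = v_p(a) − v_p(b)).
v_11(13/6655) = -3

Factor powers of 11 from the numerator and denominator of the reduced fraction: 13 = 11^0 · 13 and 6655 = 11^3 · 5. Apply v_p(a/b) = v_p(a) − v_p(b): v_11(13/6655) = 0 − 3 = -3.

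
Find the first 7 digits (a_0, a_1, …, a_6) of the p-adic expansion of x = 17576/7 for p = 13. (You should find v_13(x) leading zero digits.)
(a_0, …, a_6) = (0, 0, 0, 3, 11, 1, 11)

v_13(17576/7) = 3, so a_0 = ... = a_2 = 0. Factor out: x = 13^3 · u with u = 8/7 a unit in ℤ_13. Expand u iteratively via a_{v+i} = u_i mod 13, u_{i+1} = (u_i − a_{v+i})/13:
  u_0 = 8/7;  a_3 = 3;  u_1 = (u_0 − 3)/13 = -1/7
  u_1 = -1/7;  a_4 = 11;  u_2 = (u_1 − 11)/13 = -6/7
  u_2 = -6/7;  a_5 = 1;  u_3 = (u_2 − 1)/13 = -1/7
  u_3 = -1/7;  a_6 = 11;  u_4 = (u_3 − 11)/13 = -6/7
Digits: (0, 0, 0, 3, 11, 1, 11).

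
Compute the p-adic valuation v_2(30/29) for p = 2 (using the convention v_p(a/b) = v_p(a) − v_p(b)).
v_2(30/29) = 1

Factor powers of 2 from the numerator and denominator of the reduced fraction: 30 = 2^1 · 15 and 29 = 2^0 · 29. Apply v_p(a/b) = v_p(a) − v_p(b): v_2(30/29) = 1 − 0 = 1.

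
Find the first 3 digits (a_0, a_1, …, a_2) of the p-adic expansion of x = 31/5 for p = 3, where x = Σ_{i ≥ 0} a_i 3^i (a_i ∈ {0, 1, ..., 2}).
(a_0, …, a_2) = (2, 2, 1)

v_3(31/5) = 0 (numerator and denominator both coprime to 3), so x ∈ ℤ_3^×. Compute digits iteratively via a_i = x_i mod 3, x_{i+1} = (x_i − a_i)/3, with x_0 = x:
  x_0 = 31/5;  a_0 = 2;  x_1 = (x_0 − 2)/3 = 7/5
  x_1 = 7/5;  a_1 = 2;  x_2 = (x_1 − 2)/3 = -1/5
  x_2 = -1/5;  a_2 = 1;  x_3 = (x_2 − 1)/3 = -2/5
Digits: (2, 2, 1).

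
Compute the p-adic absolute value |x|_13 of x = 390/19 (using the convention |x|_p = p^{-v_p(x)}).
|390/19|_13 = 1/13

Step 1 — compute v_13(x) by factoring powers of 13 out of the numerator and denominator: v_13(390/19) = 1. Step 2 — apply |x|_p = p^{-v_p(x)} = 13^{-1} = 1/13.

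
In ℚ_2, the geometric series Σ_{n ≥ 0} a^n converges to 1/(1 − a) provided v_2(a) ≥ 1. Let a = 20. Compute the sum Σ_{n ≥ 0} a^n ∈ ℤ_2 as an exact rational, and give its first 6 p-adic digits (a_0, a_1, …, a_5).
Σ a^n = 1/(1 − a) = -1/19;  first 6 digits = (1, 0, 1, 0, 0, 1)

v_2(a) = 2 ≥ 1, so the series converges in ℤ_2 to 1/(1 − a) = 1/(1 − 20) = -1/19. Expand this rational in ℤ_2: compute digits iteratively via d_i = x_i mod 2, x_{i+1} = (x_i − d_i)/2. The first 6 digits are (1, 0, 1, 0, 0, 1).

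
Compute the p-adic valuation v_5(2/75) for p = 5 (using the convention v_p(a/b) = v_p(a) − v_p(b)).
v_5(2/75) = -2

Factor powers of 5 from the numerator and denominator of the reduced fraction: 2 = 5^0 · 2 and 75 = 5^2 · 3. Apply v_p(a/b) = v_p(a) − v_p(b): v_5(2/75) = 0 − 2 = -2.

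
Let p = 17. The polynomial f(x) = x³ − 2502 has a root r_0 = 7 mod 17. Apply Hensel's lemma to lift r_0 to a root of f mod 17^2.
r_1 = 177 (mod 289)

Hensel: r_{i+1} = r_i − f(r_i)/f′(r_i) mod 17^{i+2}, where f′(x) = 3x². Iterate:
  r_0 = 7 (mod 17)
  r_1 = 177 (mod 289)
Final: r = 177 with f(r) ≡ 0 mod 17^2.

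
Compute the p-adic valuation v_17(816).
v_17(816) = 1

v_17(n) is the largest exponent k such that 17^k divides n. Factor out: 816 = 17^1 · 48. (Sign doesn't affect v_p.) So v_17(816) = 1.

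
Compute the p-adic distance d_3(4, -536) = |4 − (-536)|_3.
d_3(4, -536) = 1/27

Step 1 — x − y = 4 − (-536) = 540. Step 2 — v_3(540) = 3 (factor: 540 = (3^3 · 20); the sign does not affect v_p). Step 3 — |x − y|_3 = 3^{-3} = 1/27.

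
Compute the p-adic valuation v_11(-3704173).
v_11(-3704173) = 5

v_11(n) is the largest exponent k such that 11^k divides n. Factor out: -3704173 = -11^5 · 23. (Sign doesn't affect v_p.) So v_11(-3704173) = 5.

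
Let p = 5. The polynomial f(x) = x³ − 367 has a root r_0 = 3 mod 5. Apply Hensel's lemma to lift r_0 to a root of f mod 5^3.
r_2 = 123 (mod 125)

Hensel: r_{i+1} = r_i − f(r_i)/f′(r_i) mod 5^{i+2}, where f′(x) = 3x². Iterate:
  r_0 = 3 (mod 5)
  r_1 = 23 (mod 25)
  r_2 = 123 (mod 125)
Final: r = 123 with f(r) ≡ 0 mod 5^3.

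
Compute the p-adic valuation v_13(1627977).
v_13(1627977) = 4

v_13(n) is the largest exponent k such that 13^k divides n. Factor out: 1627977 = 13^4 · 57. (Sign doesn't affect v_p.) So v_13(1627977) = 4.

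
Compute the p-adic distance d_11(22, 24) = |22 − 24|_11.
d_11(22, 24) = 1

Step 1 — x − y = 22 − 24 = -2. Step 2 — v_11(-2) = 0 (factor: -2 = −(11^0 · 2); the sign does not affect v_p). Step 3 — |x − y|_11 = 11^{0} = 1.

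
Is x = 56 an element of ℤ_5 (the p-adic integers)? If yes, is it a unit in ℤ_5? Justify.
x ∈ ℤ_5^× (unit); v_5(x) = 0

ℤ_5 = {x ∈ ℚ_5 : v_5(x) ≥ 0} and ℤ_5^× = {x ∈ ℤ_5 : v_5(x) = 0}. Here v_5(56) = v_5(num) − v_5(den) = 0; compare against these criteria.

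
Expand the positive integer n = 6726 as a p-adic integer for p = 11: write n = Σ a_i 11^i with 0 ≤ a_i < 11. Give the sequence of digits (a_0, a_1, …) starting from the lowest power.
(a_0, a_1, …) = (5, 6, 0, 5)

Repeated division by 11 gives the digits low-to-high: 6726 = 5 + 6·11^1 + 5·11^3. Digit sequence: (5, 6, 0, 5).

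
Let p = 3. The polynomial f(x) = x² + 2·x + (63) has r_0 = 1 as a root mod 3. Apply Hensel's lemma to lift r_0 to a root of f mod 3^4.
r_3 = 70 (mod 81)

Hensel: r_{i+1} = r_i − f(r_i)·(f′(r_i))^{-1} mod 3^{i+2}, f′(x) = 2x + 2. Iterate:
  r_0 = 1 (mod 3)
  r_1 = 7 (mod 9)
  r_2 = 16 (mod 27)
  r_3 = 70 (mod 81)
Final: r = 70 satisfies f(r) ≡ 0 mod 3^4.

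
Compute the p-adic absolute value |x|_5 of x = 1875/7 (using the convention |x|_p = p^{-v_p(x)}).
|1875/7|_5 = 1/625

Step 1 — compute v_5(x) by factoring powers of 5 out of the numerator and denominator: v_5(1875/7) = 4. Step 2 — apply |x|_p = p^{-v_p(x)} = 5^{-4} = 1/625.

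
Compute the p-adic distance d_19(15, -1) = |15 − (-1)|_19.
d_19(15, -1) = 1

Step 1 — x − y = 15 − (-1) = 16. Step 2 — v_19(16) = 0 (factor: 16 = (19^0 · 16); the sign does not affect v_p). Step 3 — |x − y|_19 = 19^{0} = 1.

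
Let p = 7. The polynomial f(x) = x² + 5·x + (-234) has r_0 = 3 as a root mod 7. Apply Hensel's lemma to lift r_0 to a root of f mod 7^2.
r_1 = 31 (mod 49)

Hensel: r_{i+1} = r_i − f(r_i)·(f′(r_i))^{-1} mod 7^{i+2}, f′(x) = 2x + 5. Iterate:
  r_0 = 3 (mod 7)
  r_1 = 31 (mod 49)
Final: r = 31 satisfies f(r) ≡ 0 mod 7^2.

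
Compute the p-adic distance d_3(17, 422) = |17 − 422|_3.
d_3(17, 422) = 1/81

Step 1 — x − y = 17 − 422 = -405. Step 2 — v_3(-405) = 4 (factor: -405 = −(3^4 · 5); the sign does not affect v_p). Step 3 — |x − y|_3 = 3^{-4} = 1/81.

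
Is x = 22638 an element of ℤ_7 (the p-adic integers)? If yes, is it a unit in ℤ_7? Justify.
x ∈ ℤ_7 but not a unit; v_7(x) = 3 > 0

ℤ_7 = {x ∈ ℚ_7 : v_7(x) ≥ 0} and ℤ_7^× = {x ∈ ℤ_7 : v_7(x) = 0}. Here v_7(22638) = v_7(num) − v_7(den) = 3; compare against these criteria.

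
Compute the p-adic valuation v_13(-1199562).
v_13(-1199562) = 4

v_13(n) is the largest exponent k such that 13^k divides n. Factor out: -1199562 = -13^4 · 42. (Sign doesn't affect v_p.) So v_13(-1199562) = 4.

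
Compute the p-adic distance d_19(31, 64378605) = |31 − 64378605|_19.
d_19(31, 64378605) = 1/2476099

Step 1 — x − y = 31 − 64378605 = -64378574. Step 2 — v_19(-64378574) = 5 (factor: -64378574 = −(19^5 · 26); the sign does not affect v_p). Step 3 — |x − y|_19 = 19^{-5} = 1/2476099.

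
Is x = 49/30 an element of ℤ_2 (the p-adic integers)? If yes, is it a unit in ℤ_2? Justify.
x ∉ ℤ_2 (v_2(x) = -1 < 0)

ℤ_2 = {x ∈ ℚ_2 : v_2(x) ≥ 0} and ℤ_2^× = {x ∈ ℤ_2 : v_2(x) = 0}. Here v_2(49/30) = v_2(num) − v_2(den) = -1; compare against these criteria.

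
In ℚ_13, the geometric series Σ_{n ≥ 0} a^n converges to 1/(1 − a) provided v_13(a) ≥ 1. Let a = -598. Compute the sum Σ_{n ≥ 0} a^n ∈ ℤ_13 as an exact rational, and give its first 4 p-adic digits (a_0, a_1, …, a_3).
Σ a^n = 1/(1 − a) = 1/599;  first 4 digits = (1, 6, 6, 1)

v_13(a) = 1 ≥ 1, so the series converges in ℤ_13 to 1/(1 − a) = 1/(1 − (-598)) = 1/599. Expand this rational in ℤ_13: compute digits iteratively via d_i = x_i mod 13, x_{i+1} = (x_i − d_i)/13. The first 4 digits are (1, 6, 6, 1).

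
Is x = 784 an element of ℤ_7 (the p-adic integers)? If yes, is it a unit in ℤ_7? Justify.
x ∈ ℤ_7 but not a unit; v_7(x) = 2 > 0

ℤ_7 = {x ∈ ℚ_7 : v_7(x) ≥ 0} and ℤ_7^× = {x ∈ ℤ_7 : v_7(x) = 0}. Here v_7(784) = v_7(num) − v_7(den) = 2; compare against these criteria.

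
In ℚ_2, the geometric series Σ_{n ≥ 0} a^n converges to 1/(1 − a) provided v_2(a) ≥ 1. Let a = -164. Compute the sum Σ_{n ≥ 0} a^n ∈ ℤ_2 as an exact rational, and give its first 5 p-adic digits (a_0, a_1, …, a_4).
Σ a^n = 1/(1 − a) = 1/165;  first 5 digits = (1, 0, 1, 1, 0)

v_2(a) = 2 ≥ 1, so the series converges in ℤ_2 to 1/(1 − a) = 1/(1 − (-164)) = 1/165. Expand this rational in ℤ_2: compute digits iteratively via d_i = x_i mod 2, x_{i+1} = (x_i − d_i)/2. The first 5 digits are (1, 0, 1, 1, 0).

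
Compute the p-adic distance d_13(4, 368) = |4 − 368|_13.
d_13(4, 368) = 1/13

Step 1 — x − y = 4 − 368 = -364. Step 2 — v_13(-364) = 1 (factor: -364 = −(13^1 · 28); the sign does not affect v_p). Step 3 — |x − y|_13 = 13^{-1} = 1/13.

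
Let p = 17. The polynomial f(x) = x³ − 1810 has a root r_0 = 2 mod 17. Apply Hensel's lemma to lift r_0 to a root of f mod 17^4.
r_3 = 682 (mod 83521)

Hensel: r_{i+1} = r_i − f(r_i)/f′(r_i) mod 17^{i+2}, where f′(x) = 3x². Iterate:
  r_0 = 2 (mod 17)
  r_1 = 104 (mod 289)
  r_2 = 682 (mod 4913)
  r_3 = 682 (mod 83521)
Final: r = 682 with f(r) ≡ 0 mod 17^4.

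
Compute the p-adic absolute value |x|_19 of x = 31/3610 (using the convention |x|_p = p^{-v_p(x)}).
|31/3610|_19 = 361

Step 1 — compute v_19(x) by factoring powers of 19 out of the numerator and denominator: v_19(31/3610) = -2. Step 2 — apply |x|_p = p^{-v_p(x)} = 19^{2} = 361.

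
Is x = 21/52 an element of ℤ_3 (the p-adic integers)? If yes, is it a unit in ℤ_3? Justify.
x ∈ ℤ_3 but not a unit; v_3(x) = 1 > 0

ℤ_3 = {x ∈ ℚ_3 : v_3(x) ≥ 0} and ℤ_3^× = {x ∈ ℤ_3 : v_3(x) = 0}. Here v_3(21/52) = v_3(num) − v_3(den) = 1; compare against these criteria.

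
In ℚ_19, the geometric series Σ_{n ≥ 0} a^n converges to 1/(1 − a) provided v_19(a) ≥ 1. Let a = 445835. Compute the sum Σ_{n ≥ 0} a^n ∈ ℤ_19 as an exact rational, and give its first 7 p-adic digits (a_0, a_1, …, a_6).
Σ a^n = 1/(1 − a) = -1/445834;  first 7 digits = (1, 0, 0, 8, 3, 0, 7)

v_19(a) = 3 ≥ 1, so the series converges in ℤ_19 to 1/(1 − a) = 1/(1 − 445835) = -1/445834. Expand this rational in ℤ_19: compute digits iteratively via d_i = x_i mod 19, x_{i+1} = (x_i − d_i)/19. The first 7 digits are (1, 0, 0, 8, 3, 0, 7).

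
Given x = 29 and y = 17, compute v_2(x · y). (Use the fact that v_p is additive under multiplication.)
v_2(493) = 0

v_p(x) = 0 (factor: 29 = 2^0 · 29); v_p(y) = 0 (factor: 17 = 2^0 · 17). Additivity: v_p(xy) = v_p(x) + v_p(y) = 0 + 0 = 0. (Direct check: xy = 493 = 2^0 · (493).)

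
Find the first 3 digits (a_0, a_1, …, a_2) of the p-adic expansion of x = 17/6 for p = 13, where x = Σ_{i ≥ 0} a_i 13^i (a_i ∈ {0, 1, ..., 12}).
(a_0, …, a_2) = (5, 2, 2)

v_13(17/6) = 0 (numerator and denominator both coprime to 13), so x ∈ ℤ_13^×. Compute digits iteratively via a_i = x_i mod 13, x_{i+1} = (x_i − a_i)/13, with x_0 = x:
  x_0 = 17/6;  a_0 = 5;  x_1 = (x_0 − 5)/13 = -1/6
  x_1 = -1/6;  a_1 = 2;  x_2 = (x_1 − 2)/13 = -1/6
  x_2 = -1/6;  a_2 = 2;  x_3 = (x_2 − 2)/13 = -1/6
Digits: (5, 2, 2).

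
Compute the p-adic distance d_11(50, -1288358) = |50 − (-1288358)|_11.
d_11(50, -1288358) = 1/161051

Step 1 — x − y = 50 − (-1288358) = 1288408. Step 2 — v_11(1288408) = 5 (factor: 1288408 = (11^5 · 8); the sign does not affect v_p). Step 3 — |x − y|_11 = 11^{-5} = 1/161051.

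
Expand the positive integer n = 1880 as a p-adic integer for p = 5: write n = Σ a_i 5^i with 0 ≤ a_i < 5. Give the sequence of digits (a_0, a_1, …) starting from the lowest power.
(a_0, a_1, …) = (0, 1, 0, 0, 3)

Repeated division by 5 gives the digits low-to-high: 1880 = 1·5^1 + 3·5^4. Digit sequence: (0, 1, 0, 0, 3).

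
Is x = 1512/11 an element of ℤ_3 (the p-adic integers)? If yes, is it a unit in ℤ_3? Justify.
x ∈ ℤ_3 but not a unit; v_3(x) = 3 > 0

ℤ_3 = {x ∈ ℚ_3 : v_3(x) ≥ 0} and ℤ_3^× = {x ∈ ℤ_3 : v_3(x) = 0}. Here v_3(1512/11) = v_3(num) − v_3(den) = 3; compare against these criteria.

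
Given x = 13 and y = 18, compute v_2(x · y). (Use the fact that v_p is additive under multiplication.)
v_2(234) = 1

v_p(x) = 0 (factor: 13 = 2^0 · 13); v_p(y) = 1 (factor: 18 = 2^1 · 9). Additivity: v_p(xy) = v_p(x) + v_p(y) = 0 + 1 = 1. (Direct check: xy = 234 = 2^1 · (117).)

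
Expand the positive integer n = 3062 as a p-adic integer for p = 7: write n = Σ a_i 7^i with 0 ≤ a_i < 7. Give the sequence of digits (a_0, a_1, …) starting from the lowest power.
(a_0, a_1, …) = (3, 3, 6, 1, 1)

Repeated division by 7 gives the digits low-to-high: 3062 = 3 + 3·7^1 + 6·7^2 + 1·7^3 + 1·7^4. Digit sequence: (3, 3, 6, 1, 1).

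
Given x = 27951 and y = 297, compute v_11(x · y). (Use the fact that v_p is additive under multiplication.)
v_11(8301447) = 4

v_p(x) = 3 (factor: 27951 = 11^3 · 21); v_p(y) = 1 (factor: 297 = 11^1 · 27). Additivity: v_p(xy) = v_p(x) + v_p(y) = 3 + 1 = 4. (Direct check: xy = 8301447 = 11^4 · (567).)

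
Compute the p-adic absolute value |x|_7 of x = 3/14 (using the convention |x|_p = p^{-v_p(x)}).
|3/14|_7 = 7

Step 1 — compute v_7(x) by factoring powers of 7 out of the numerator and denominator: v_7(3/14) = -1. Step 2 — apply |x|_p = p^{-v_p(x)} = 7^{1} = 7.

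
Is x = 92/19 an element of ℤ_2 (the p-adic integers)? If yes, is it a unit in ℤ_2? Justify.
x ∈ ℤ_2 but not a unit; v_2(x) = 2 > 0

ℤ_2 = {x ∈ ℚ_2 : v_2(x) ≥ 0} and ℤ_2^× = {x ∈ ℤ_2 : v_2(x) = 0}. Here v_2(92/19) = v_2(num) − v_2(den) = 2; compare against these criteria.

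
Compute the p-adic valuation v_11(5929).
v_11(5929) = 2

v_11(n) is the largest exponent k such that 11^k divides n. Factor out: 5929 = 11^2 · 49. (Sign doesn't affect v_p.) So v_11(5929) = 2.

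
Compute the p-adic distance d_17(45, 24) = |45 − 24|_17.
d_17(45, 24) = 1

Step 1 — x − y = 45 − 24 = 21. Step 2 — v_17(21) = 0 (factor: 21 = (17^0 · 21); the sign does not affect v_p). Step 3 — |x − y|_17 = 17^{0} = 1.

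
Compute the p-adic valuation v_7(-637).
v_7(-637) = 2

v_7(n) is the largest exponent k such that 7^k divides n. Factor out: -637 = -7^2 · 13. (Sign doesn't affect v_p.) So v_7(-637) = 2.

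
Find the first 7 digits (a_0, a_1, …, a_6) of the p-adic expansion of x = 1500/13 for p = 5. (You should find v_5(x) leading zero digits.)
(a_0, …, a_6) = (0, 0, 0, 4, 4, 1, 0)

v_5(1500/13) = 3, so a_0 = ... = a_2 = 0. Factor out: x = 5^3 · u with u = 12/13 a unit in ℤ_5. Expand u iteratively via a_{v+i} = u_i mod 5, u_{i+1} = (u_i − a_{v+i})/5:
  u_0 = 12/13;  a_3 = 4;  u_1 = (u_0 − 4)/5 = -8/13
  u_1 = -8/13;  a_4 = 4;  u_2 = (u_1 − 4)/5 = -12/13
  u_2 = -12/13;  a_5 = 1;  u_3 = (u_2 − 1)/5 = -5/13
  u_3 = -5/13;  a_6 = 0;  u_4 = (u_3 − 0)/5 = -1/13
Digits: (0, 0, 0, 4, 4, 1, 0).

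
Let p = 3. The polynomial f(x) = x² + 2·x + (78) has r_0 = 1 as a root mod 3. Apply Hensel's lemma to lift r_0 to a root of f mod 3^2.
r_1 = 1 (mod 9)

Hensel: r_{i+1} = r_i − f(r_i)·(f′(r_i))^{-1} mod 3^{i+2}, f′(x) = 2x + 2. Iterate:
  r_0 = 1 (mod 3)
  r_1 = 1 (mod 9)
Final: r = 1 satisfies f(r) ≡ 0 mod 3^2.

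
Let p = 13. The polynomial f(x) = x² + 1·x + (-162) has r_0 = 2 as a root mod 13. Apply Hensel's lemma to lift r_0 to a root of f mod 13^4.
r_3 = 22037 (mod 28561)

Hensel: r_{i+1} = r_i − f(r_i)·(f′(r_i))^{-1} mod 13^{i+2}, f′(x) = 2x + 1. Iterate:
  r_0 = 2 (mod 13)
  r_1 = 67 (mod 169)
  r_2 = 67 (mod 2197)
  r_3 = 22037 (mod 28561)
Final: r = 22037 satisfies f(r) ≡ 0 mod 13^4.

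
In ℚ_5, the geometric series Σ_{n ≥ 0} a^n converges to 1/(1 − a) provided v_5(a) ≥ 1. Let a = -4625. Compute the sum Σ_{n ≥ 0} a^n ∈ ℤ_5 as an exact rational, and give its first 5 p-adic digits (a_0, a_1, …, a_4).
Σ a^n = 1/(1 − a) = 1/4626;  first 5 digits = (1, 0, 0, 3, 2)

v_5(a) = 3 ≥ 1, so the series converges in ℤ_5 to 1/(1 − a) = 1/(1 − (-4625)) = 1/4626. Expand this rational in ℤ_5: compute digits iteratively via d_i = x_i mod 5, x_{i+1} = (x_i − d_i)/5. The first 5 digits are (1, 0, 0, 3, 2).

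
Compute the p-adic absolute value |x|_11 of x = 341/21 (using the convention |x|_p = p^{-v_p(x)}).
|341/21|_11 = 1/11

Step 1 — compute v_11(x) by factoring powers of 11 out of the numerator and denominator: v_11(341/21) = 1. Step 2 — apply |x|_p = p^{-v_p(x)} = 11^{-1} = 1/11.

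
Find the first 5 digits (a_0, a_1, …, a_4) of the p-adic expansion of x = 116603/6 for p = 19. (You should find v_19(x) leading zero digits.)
(a_0, …, a_4) = (0, 0, 0, 6, 3)

v_19(116603/6) = 3, so a_0 = ... = a_2 = 0. Factor out: x = 19^3 · u with u = 17/6 a unit in ℤ_19. Expand u iteratively via a_{v+i} = u_i mod 19, u_{i+1} = (u_i − a_{v+i})/19:
  u_0 = 17/6;  a_3 = 6;  u_1 = (u_0 − 6)/19 = -1/6
  u_1 = -1/6;  a_4 = 3;  u_2 = (u_1 − 3)/19 = -1/6
Digits: (0, 0, 0, 6, 3).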